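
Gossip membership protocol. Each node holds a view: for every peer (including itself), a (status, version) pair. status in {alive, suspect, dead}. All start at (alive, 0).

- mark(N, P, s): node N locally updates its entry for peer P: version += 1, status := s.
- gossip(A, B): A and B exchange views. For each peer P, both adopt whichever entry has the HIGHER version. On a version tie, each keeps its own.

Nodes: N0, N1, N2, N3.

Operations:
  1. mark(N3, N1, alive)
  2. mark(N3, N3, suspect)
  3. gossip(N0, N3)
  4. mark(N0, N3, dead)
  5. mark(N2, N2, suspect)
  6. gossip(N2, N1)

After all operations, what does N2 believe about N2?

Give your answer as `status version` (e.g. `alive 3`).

Op 1: N3 marks N1=alive -> (alive,v1)
Op 2: N3 marks N3=suspect -> (suspect,v1)
Op 3: gossip N0<->N3 -> N0.N0=(alive,v0) N0.N1=(alive,v1) N0.N2=(alive,v0) N0.N3=(suspect,v1) | N3.N0=(alive,v0) N3.N1=(alive,v1) N3.N2=(alive,v0) N3.N3=(suspect,v1)
Op 4: N0 marks N3=dead -> (dead,v2)
Op 5: N2 marks N2=suspect -> (suspect,v1)
Op 6: gossip N2<->N1 -> N2.N0=(alive,v0) N2.N1=(alive,v0) N2.N2=(suspect,v1) N2.N3=(alive,v0) | N1.N0=(alive,v0) N1.N1=(alive,v0) N1.N2=(suspect,v1) N1.N3=(alive,v0)

Answer: suspect 1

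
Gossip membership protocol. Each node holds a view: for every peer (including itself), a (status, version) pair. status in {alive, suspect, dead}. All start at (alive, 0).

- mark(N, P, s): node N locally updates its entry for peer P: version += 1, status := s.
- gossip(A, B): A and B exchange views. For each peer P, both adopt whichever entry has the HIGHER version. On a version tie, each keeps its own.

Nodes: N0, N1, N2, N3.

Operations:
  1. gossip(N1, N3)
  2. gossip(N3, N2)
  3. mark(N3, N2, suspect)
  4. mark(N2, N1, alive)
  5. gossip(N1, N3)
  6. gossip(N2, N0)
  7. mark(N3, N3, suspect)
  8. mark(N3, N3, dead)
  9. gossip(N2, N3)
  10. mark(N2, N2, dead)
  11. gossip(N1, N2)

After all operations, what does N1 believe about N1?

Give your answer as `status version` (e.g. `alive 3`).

Answer: alive 1

Derivation:
Op 1: gossip N1<->N3 -> N1.N0=(alive,v0) N1.N1=(alive,v0) N1.N2=(alive,v0) N1.N3=(alive,v0) | N3.N0=(alive,v0) N3.N1=(alive,v0) N3.N2=(alive,v0) N3.N3=(alive,v0)
Op 2: gossip N3<->N2 -> N3.N0=(alive,v0) N3.N1=(alive,v0) N3.N2=(alive,v0) N3.N3=(alive,v0) | N2.N0=(alive,v0) N2.N1=(alive,v0) N2.N2=(alive,v0) N2.N3=(alive,v0)
Op 3: N3 marks N2=suspect -> (suspect,v1)
Op 4: N2 marks N1=alive -> (alive,v1)
Op 5: gossip N1<->N3 -> N1.N0=(alive,v0) N1.N1=(alive,v0) N1.N2=(suspect,v1) N1.N3=(alive,v0) | N3.N0=(alive,v0) N3.N1=(alive,v0) N3.N2=(suspect,v1) N3.N3=(alive,v0)
Op 6: gossip N2<->N0 -> N2.N0=(alive,v0) N2.N1=(alive,v1) N2.N2=(alive,v0) N2.N3=(alive,v0) | N0.N0=(alive,v0) N0.N1=(alive,v1) N0.N2=(alive,v0) N0.N3=(alive,v0)
Op 7: N3 marks N3=suspect -> (suspect,v1)
Op 8: N3 marks N3=dead -> (dead,v2)
Op 9: gossip N2<->N3 -> N2.N0=(alive,v0) N2.N1=(alive,v1) N2.N2=(suspect,v1) N2.N3=(dead,v2) | N3.N0=(alive,v0) N3.N1=(alive,v1) N3.N2=(suspect,v1) N3.N3=(dead,v2)
Op 10: N2 marks N2=dead -> (dead,v2)
Op 11: gossip N1<->N2 -> N1.N0=(alive,v0) N1.N1=(alive,v1) N1.N2=(dead,v2) N1.N3=(dead,v2) | N2.N0=(alive,v0) N2.N1=(alive,v1) N2.N2=(dead,v2) N2.N3=(dead,v2)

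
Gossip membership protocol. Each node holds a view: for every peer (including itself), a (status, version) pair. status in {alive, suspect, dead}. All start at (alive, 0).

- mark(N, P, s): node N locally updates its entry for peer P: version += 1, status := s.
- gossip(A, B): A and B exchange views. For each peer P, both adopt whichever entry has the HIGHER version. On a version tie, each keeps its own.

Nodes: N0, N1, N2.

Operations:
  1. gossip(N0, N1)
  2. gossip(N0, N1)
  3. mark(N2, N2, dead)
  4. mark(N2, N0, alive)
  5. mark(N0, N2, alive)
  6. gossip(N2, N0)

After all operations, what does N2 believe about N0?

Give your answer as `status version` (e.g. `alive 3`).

Answer: alive 1

Derivation:
Op 1: gossip N0<->N1 -> N0.N0=(alive,v0) N0.N1=(alive,v0) N0.N2=(alive,v0) | N1.N0=(alive,v0) N1.N1=(alive,v0) N1.N2=(alive,v0)
Op 2: gossip N0<->N1 -> N0.N0=(alive,v0) N0.N1=(alive,v0) N0.N2=(alive,v0) | N1.N0=(alive,v0) N1.N1=(alive,v0) N1.N2=(alive,v0)
Op 3: N2 marks N2=dead -> (dead,v1)
Op 4: N2 marks N0=alive -> (alive,v1)
Op 5: N0 marks N2=alive -> (alive,v1)
Op 6: gossip N2<->N0 -> N2.N0=(alive,v1) N2.N1=(alive,v0) N2.N2=(dead,v1) | N0.N0=(alive,v1) N0.N1=(alive,v0) N0.N2=(alive,v1)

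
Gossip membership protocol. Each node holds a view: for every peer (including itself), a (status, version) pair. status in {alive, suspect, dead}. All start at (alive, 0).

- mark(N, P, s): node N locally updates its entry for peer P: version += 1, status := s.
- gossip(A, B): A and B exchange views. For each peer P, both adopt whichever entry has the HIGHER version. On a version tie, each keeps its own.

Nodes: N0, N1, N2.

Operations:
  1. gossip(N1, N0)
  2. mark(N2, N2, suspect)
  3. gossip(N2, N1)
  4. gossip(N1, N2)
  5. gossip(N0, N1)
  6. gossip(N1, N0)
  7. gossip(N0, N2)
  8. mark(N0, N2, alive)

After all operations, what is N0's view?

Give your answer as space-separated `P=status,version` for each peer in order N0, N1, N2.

Answer: N0=alive,0 N1=alive,0 N2=alive,2

Derivation:
Op 1: gossip N1<->N0 -> N1.N0=(alive,v0) N1.N1=(alive,v0) N1.N2=(alive,v0) | N0.N0=(alive,v0) N0.N1=(alive,v0) N0.N2=(alive,v0)
Op 2: N2 marks N2=suspect -> (suspect,v1)
Op 3: gossip N2<->N1 -> N2.N0=(alive,v0) N2.N1=(alive,v0) N2.N2=(suspect,v1) | N1.N0=(alive,v0) N1.N1=(alive,v0) N1.N2=(suspect,v1)
Op 4: gossip N1<->N2 -> N1.N0=(alive,v0) N1.N1=(alive,v0) N1.N2=(suspect,v1) | N2.N0=(alive,v0) N2.N1=(alive,v0) N2.N2=(suspect,v1)
Op 5: gossip N0<->N1 -> N0.N0=(alive,v0) N0.N1=(alive,v0) N0.N2=(suspect,v1) | N1.N0=(alive,v0) N1.N1=(alive,v0) N1.N2=(suspect,v1)
Op 6: gossip N1<->N0 -> N1.N0=(alive,v0) N1.N1=(alive,v0) N1.N2=(suspect,v1) | N0.N0=(alive,v0) N0.N1=(alive,v0) N0.N2=(suspect,v1)
Op 7: gossip N0<->N2 -> N0.N0=(alive,v0) N0.N1=(alive,v0) N0.N2=(suspect,v1) | N2.N0=(alive,v0) N2.N1=(alive,v0) N2.N2=(suspect,v1)
Op 8: N0 marks N2=alive -> (alive,v2)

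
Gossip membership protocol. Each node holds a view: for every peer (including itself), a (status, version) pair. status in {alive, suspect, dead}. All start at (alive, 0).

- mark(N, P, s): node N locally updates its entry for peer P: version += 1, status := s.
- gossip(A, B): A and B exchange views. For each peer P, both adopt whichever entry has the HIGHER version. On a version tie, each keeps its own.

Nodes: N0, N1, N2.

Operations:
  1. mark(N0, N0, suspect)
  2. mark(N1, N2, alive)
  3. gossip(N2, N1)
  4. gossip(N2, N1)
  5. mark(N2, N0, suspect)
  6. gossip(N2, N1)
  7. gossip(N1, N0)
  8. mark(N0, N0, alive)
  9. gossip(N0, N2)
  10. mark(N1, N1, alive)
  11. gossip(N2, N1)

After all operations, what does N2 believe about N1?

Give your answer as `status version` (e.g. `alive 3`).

Answer: alive 1

Derivation:
Op 1: N0 marks N0=suspect -> (suspect,v1)
Op 2: N1 marks N2=alive -> (alive,v1)
Op 3: gossip N2<->N1 -> N2.N0=(alive,v0) N2.N1=(alive,v0) N2.N2=(alive,v1) | N1.N0=(alive,v0) N1.N1=(alive,v0) N1.N2=(alive,v1)
Op 4: gossip N2<->N1 -> N2.N0=(alive,v0) N2.N1=(alive,v0) N2.N2=(alive,v1) | N1.N0=(alive,v0) N1.N1=(alive,v0) N1.N2=(alive,v1)
Op 5: N2 marks N0=suspect -> (suspect,v1)
Op 6: gossip N2<->N1 -> N2.N0=(suspect,v1) N2.N1=(alive,v0) N2.N2=(alive,v1) | N1.N0=(suspect,v1) N1.N1=(alive,v0) N1.N2=(alive,v1)
Op 7: gossip N1<->N0 -> N1.N0=(suspect,v1) N1.N1=(alive,v0) N1.N2=(alive,v1) | N0.N0=(suspect,v1) N0.N1=(alive,v0) N0.N2=(alive,v1)
Op 8: N0 marks N0=alive -> (alive,v2)
Op 9: gossip N0<->N2 -> N0.N0=(alive,v2) N0.N1=(alive,v0) N0.N2=(alive,v1) | N2.N0=(alive,v2) N2.N1=(alive,v0) N2.N2=(alive,v1)
Op 10: N1 marks N1=alive -> (alive,v1)
Op 11: gossip N2<->N1 -> N2.N0=(alive,v2) N2.N1=(alive,v1) N2.N2=(alive,v1) | N1.N0=(alive,v2) N1.N1=(alive,v1) N1.N2=(alive,v1)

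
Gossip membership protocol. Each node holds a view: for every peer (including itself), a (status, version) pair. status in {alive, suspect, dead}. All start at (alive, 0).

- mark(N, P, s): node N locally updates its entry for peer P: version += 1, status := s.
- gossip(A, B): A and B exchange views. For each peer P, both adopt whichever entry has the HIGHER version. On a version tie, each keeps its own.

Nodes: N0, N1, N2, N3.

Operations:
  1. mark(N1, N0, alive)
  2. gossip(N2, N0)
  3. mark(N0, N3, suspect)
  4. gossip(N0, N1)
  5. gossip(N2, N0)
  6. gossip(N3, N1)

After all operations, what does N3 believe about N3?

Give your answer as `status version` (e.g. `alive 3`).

Answer: suspect 1

Derivation:
Op 1: N1 marks N0=alive -> (alive,v1)
Op 2: gossip N2<->N0 -> N2.N0=(alive,v0) N2.N1=(alive,v0) N2.N2=(alive,v0) N2.N3=(alive,v0) | N0.N0=(alive,v0) N0.N1=(alive,v0) N0.N2=(alive,v0) N0.N3=(alive,v0)
Op 3: N0 marks N3=suspect -> (suspect,v1)
Op 4: gossip N0<->N1 -> N0.N0=(alive,v1) N0.N1=(alive,v0) N0.N2=(alive,v0) N0.N3=(suspect,v1) | N1.N0=(alive,v1) N1.N1=(alive,v0) N1.N2=(alive,v0) N1.N3=(suspect,v1)
Op 5: gossip N2<->N0 -> N2.N0=(alive,v1) N2.N1=(alive,v0) N2.N2=(alive,v0) N2.N3=(suspect,v1) | N0.N0=(alive,v1) N0.N1=(alive,v0) N0.N2=(alive,v0) N0.N3=(suspect,v1)
Op 6: gossip N3<->N1 -> N3.N0=(alive,v1) N3.N1=(alive,v0) N3.N2=(alive,v0) N3.N3=(suspect,v1) | N1.N0=(alive,v1) N1.N1=(alive,v0) N1.N2=(alive,v0) N1.N3=(suspect,v1)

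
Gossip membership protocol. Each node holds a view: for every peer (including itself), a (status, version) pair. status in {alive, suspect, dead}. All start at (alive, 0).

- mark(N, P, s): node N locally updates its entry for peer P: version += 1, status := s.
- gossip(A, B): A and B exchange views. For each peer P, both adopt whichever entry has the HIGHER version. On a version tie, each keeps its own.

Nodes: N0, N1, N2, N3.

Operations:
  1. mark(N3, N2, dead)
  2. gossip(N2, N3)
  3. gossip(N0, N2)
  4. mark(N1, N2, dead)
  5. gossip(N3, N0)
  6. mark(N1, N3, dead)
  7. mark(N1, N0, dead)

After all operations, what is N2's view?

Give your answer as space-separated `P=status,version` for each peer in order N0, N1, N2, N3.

Answer: N0=alive,0 N1=alive,0 N2=dead,1 N3=alive,0

Derivation:
Op 1: N3 marks N2=dead -> (dead,v1)
Op 2: gossip N2<->N3 -> N2.N0=(alive,v0) N2.N1=(alive,v0) N2.N2=(dead,v1) N2.N3=(alive,v0) | N3.N0=(alive,v0) N3.N1=(alive,v0) N3.N2=(dead,v1) N3.N3=(alive,v0)
Op 3: gossip N0<->N2 -> N0.N0=(alive,v0) N0.N1=(alive,v0) N0.N2=(dead,v1) N0.N3=(alive,v0) | N2.N0=(alive,v0) N2.N1=(alive,v0) N2.N2=(dead,v1) N2.N3=(alive,v0)
Op 4: N1 marks N2=dead -> (dead,v1)
Op 5: gossip N3<->N0 -> N3.N0=(alive,v0) N3.N1=(alive,v0) N3.N2=(dead,v1) N3.N3=(alive,v0) | N0.N0=(alive,v0) N0.N1=(alive,v0) N0.N2=(dead,v1) N0.N3=(alive,v0)
Op 6: N1 marks N3=dead -> (dead,v1)
Op 7: N1 marks N0=dead -> (dead,v1)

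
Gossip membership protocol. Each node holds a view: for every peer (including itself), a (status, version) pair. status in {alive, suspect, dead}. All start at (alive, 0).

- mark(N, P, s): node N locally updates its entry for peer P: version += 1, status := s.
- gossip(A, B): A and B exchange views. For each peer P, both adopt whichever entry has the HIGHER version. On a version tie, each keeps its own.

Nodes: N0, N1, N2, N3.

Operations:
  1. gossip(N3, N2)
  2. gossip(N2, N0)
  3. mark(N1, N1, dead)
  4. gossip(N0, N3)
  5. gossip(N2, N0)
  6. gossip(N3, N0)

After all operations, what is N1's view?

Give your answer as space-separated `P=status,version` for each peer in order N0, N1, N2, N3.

Answer: N0=alive,0 N1=dead,1 N2=alive,0 N3=alive,0

Derivation:
Op 1: gossip N3<->N2 -> N3.N0=(alive,v0) N3.N1=(alive,v0) N3.N2=(alive,v0) N3.N3=(alive,v0) | N2.N0=(alive,v0) N2.N1=(alive,v0) N2.N2=(alive,v0) N2.N3=(alive,v0)
Op 2: gossip N2<->N0 -> N2.N0=(alive,v0) N2.N1=(alive,v0) N2.N2=(alive,v0) N2.N3=(alive,v0) | N0.N0=(alive,v0) N0.N1=(alive,v0) N0.N2=(alive,v0) N0.N3=(alive,v0)
Op 3: N1 marks N1=dead -> (dead,v1)
Op 4: gossip N0<->N3 -> N0.N0=(alive,v0) N0.N1=(alive,v0) N0.N2=(alive,v0) N0.N3=(alive,v0) | N3.N0=(alive,v0) N3.N1=(alive,v0) N3.N2=(alive,v0) N3.N3=(alive,v0)
Op 5: gossip N2<->N0 -> N2.N0=(alive,v0) N2.N1=(alive,v0) N2.N2=(alive,v0) N2.N3=(alive,v0) | N0.N0=(alive,v0) N0.N1=(alive,v0) N0.N2=(alive,v0) N0.N3=(alive,v0)
Op 6: gossip N3<->N0 -> N3.N0=(alive,v0) N3.N1=(alive,v0) N3.N2=(alive,v0) N3.N3=(alive,v0) | N0.N0=(alive,v0) N0.N1=(alive,v0) N0.N2=(alive,v0) N0.N3=(alive,v0)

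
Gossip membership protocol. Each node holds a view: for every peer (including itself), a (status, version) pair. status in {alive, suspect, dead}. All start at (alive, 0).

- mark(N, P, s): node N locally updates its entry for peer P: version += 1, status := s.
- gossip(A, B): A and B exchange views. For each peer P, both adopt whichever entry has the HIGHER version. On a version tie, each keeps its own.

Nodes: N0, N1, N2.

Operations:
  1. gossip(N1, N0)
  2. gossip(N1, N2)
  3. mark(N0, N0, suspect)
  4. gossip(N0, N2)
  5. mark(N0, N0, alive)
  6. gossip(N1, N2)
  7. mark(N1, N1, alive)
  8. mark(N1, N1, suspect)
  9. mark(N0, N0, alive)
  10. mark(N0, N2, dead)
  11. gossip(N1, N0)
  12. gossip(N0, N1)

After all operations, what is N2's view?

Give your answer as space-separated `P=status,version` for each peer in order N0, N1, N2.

Answer: N0=suspect,1 N1=alive,0 N2=alive,0

Derivation:
Op 1: gossip N1<->N0 -> N1.N0=(alive,v0) N1.N1=(alive,v0) N1.N2=(alive,v0) | N0.N0=(alive,v0) N0.N1=(alive,v0) N0.N2=(alive,v0)
Op 2: gossip N1<->N2 -> N1.N0=(alive,v0) N1.N1=(alive,v0) N1.N2=(alive,v0) | N2.N0=(alive,v0) N2.N1=(alive,v0) N2.N2=(alive,v0)
Op 3: N0 marks N0=suspect -> (suspect,v1)
Op 4: gossip N0<->N2 -> N0.N0=(suspect,v1) N0.N1=(alive,v0) N0.N2=(alive,v0) | N2.N0=(suspect,v1) N2.N1=(alive,v0) N2.N2=(alive,v0)
Op 5: N0 marks N0=alive -> (alive,v2)
Op 6: gossip N1<->N2 -> N1.N0=(suspect,v1) N1.N1=(alive,v0) N1.N2=(alive,v0) | N2.N0=(suspect,v1) N2.N1=(alive,v0) N2.N2=(alive,v0)
Op 7: N1 marks N1=alive -> (alive,v1)
Op 8: N1 marks N1=suspect -> (suspect,v2)
Op 9: N0 marks N0=alive -> (alive,v3)
Op 10: N0 marks N2=dead -> (dead,v1)
Op 11: gossip N1<->N0 -> N1.N0=(alive,v3) N1.N1=(suspect,v2) N1.N2=(dead,v1) | N0.N0=(alive,v3) N0.N1=(suspect,v2) N0.N2=(dead,v1)
Op 12: gossip N0<->N1 -> N0.N0=(alive,v3) N0.N1=(suspect,v2) N0.N2=(dead,v1) | N1.N0=(alive,v3) N1.N1=(suspect,v2) N1.N2=(dead,v1)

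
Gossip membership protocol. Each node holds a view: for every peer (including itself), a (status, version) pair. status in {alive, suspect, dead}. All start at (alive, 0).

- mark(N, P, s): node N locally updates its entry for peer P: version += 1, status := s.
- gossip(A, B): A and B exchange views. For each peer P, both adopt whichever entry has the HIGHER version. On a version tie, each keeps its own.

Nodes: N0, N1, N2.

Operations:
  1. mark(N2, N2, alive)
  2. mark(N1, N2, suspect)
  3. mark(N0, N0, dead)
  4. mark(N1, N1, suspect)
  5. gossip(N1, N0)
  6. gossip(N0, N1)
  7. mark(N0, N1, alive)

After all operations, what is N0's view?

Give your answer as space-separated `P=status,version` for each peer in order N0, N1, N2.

Answer: N0=dead,1 N1=alive,2 N2=suspect,1

Derivation:
Op 1: N2 marks N2=alive -> (alive,v1)
Op 2: N1 marks N2=suspect -> (suspect,v1)
Op 3: N0 marks N0=dead -> (dead,v1)
Op 4: N1 marks N1=suspect -> (suspect,v1)
Op 5: gossip N1<->N0 -> N1.N0=(dead,v1) N1.N1=(suspect,v1) N1.N2=(suspect,v1) | N0.N0=(dead,v1) N0.N1=(suspect,v1) N0.N2=(suspect,v1)
Op 6: gossip N0<->N1 -> N0.N0=(dead,v1) N0.N1=(suspect,v1) N0.N2=(suspect,v1) | N1.N0=(dead,v1) N1.N1=(suspect,v1) N1.N2=(suspect,v1)
Op 7: N0 marks N1=alive -> (alive,v2)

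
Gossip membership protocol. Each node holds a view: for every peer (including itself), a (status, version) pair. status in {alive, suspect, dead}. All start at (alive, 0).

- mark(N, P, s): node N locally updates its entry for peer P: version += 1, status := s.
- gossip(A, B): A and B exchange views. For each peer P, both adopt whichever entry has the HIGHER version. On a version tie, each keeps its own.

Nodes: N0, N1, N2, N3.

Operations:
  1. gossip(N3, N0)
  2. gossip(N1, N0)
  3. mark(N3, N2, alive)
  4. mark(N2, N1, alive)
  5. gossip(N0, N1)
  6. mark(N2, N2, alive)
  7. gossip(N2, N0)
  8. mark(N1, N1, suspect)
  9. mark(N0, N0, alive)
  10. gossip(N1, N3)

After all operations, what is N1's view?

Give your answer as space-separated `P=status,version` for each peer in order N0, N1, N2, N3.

Op 1: gossip N3<->N0 -> N3.N0=(alive,v0) N3.N1=(alive,v0) N3.N2=(alive,v0) N3.N3=(alive,v0) | N0.N0=(alive,v0) N0.N1=(alive,v0) N0.N2=(alive,v0) N0.N3=(alive,v0)
Op 2: gossip N1<->N0 -> N1.N0=(alive,v0) N1.N1=(alive,v0) N1.N2=(alive,v0) N1.N3=(alive,v0) | N0.N0=(alive,v0) N0.N1=(alive,v0) N0.N2=(alive,v0) N0.N3=(alive,v0)
Op 3: N3 marks N2=alive -> (alive,v1)
Op 4: N2 marks N1=alive -> (alive,v1)
Op 5: gossip N0<->N1 -> N0.N0=(alive,v0) N0.N1=(alive,v0) N0.N2=(alive,v0) N0.N3=(alive,v0) | N1.N0=(alive,v0) N1.N1=(alive,v0) N1.N2=(alive,v0) N1.N3=(alive,v0)
Op 6: N2 marks N2=alive -> (alive,v1)
Op 7: gossip N2<->N0 -> N2.N0=(alive,v0) N2.N1=(alive,v1) N2.N2=(alive,v1) N2.N3=(alive,v0) | N0.N0=(alive,v0) N0.N1=(alive,v1) N0.N2=(alive,v1) N0.N3=(alive,v0)
Op 8: N1 marks N1=suspect -> (suspect,v1)
Op 9: N0 marks N0=alive -> (alive,v1)
Op 10: gossip N1<->N3 -> N1.N0=(alive,v0) N1.N1=(suspect,v1) N1.N2=(alive,v1) N1.N3=(alive,v0) | N3.N0=(alive,v0) N3.N1=(suspect,v1) N3.N2=(alive,v1) N3.N3=(alive,v0)

Answer: N0=alive,0 N1=suspect,1 N2=alive,1 N3=alive,0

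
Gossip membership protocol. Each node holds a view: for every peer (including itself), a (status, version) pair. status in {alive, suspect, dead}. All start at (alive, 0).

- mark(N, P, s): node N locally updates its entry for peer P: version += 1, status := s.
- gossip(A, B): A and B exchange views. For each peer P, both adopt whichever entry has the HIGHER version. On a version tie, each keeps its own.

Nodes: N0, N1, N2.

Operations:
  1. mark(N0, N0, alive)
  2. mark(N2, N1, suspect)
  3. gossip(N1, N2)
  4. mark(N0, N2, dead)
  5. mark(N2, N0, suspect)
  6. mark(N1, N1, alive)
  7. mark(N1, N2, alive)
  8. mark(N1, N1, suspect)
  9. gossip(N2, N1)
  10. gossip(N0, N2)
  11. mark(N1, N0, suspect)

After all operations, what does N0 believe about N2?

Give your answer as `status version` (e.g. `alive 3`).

Answer: dead 1

Derivation:
Op 1: N0 marks N0=alive -> (alive,v1)
Op 2: N2 marks N1=suspect -> (suspect,v1)
Op 3: gossip N1<->N2 -> N1.N0=(alive,v0) N1.N1=(suspect,v1) N1.N2=(alive,v0) | N2.N0=(alive,v0) N2.N1=(suspect,v1) N2.N2=(alive,v0)
Op 4: N0 marks N2=dead -> (dead,v1)
Op 5: N2 marks N0=suspect -> (suspect,v1)
Op 6: N1 marks N1=alive -> (alive,v2)
Op 7: N1 marks N2=alive -> (alive,v1)
Op 8: N1 marks N1=suspect -> (suspect,v3)
Op 9: gossip N2<->N1 -> N2.N0=(suspect,v1) N2.N1=(suspect,v3) N2.N2=(alive,v1) | N1.N0=(suspect,v1) N1.N1=(suspect,v3) N1.N2=(alive,v1)
Op 10: gossip N0<->N2 -> N0.N0=(alive,v1) N0.N1=(suspect,v3) N0.N2=(dead,v1) | N2.N0=(suspect,v1) N2.N1=(suspect,v3) N2.N2=(alive,v1)
Op 11: N1 marks N0=suspect -> (suspect,v2)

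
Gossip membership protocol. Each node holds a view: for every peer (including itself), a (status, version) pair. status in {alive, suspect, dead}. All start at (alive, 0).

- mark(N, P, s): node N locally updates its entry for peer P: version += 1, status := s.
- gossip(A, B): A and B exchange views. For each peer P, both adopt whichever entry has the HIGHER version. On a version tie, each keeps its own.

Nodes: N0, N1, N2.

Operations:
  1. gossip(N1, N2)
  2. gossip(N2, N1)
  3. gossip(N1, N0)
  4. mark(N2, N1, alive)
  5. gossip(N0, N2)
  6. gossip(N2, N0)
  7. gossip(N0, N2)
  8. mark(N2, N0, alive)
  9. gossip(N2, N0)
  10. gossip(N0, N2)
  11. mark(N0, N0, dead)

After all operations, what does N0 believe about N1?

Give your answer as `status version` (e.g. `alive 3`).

Op 1: gossip N1<->N2 -> N1.N0=(alive,v0) N1.N1=(alive,v0) N1.N2=(alive,v0) | N2.N0=(alive,v0) N2.N1=(alive,v0) N2.N2=(alive,v0)
Op 2: gossip N2<->N1 -> N2.N0=(alive,v0) N2.N1=(alive,v0) N2.N2=(alive,v0) | N1.N0=(alive,v0) N1.N1=(alive,v0) N1.N2=(alive,v0)
Op 3: gossip N1<->N0 -> N1.N0=(alive,v0) N1.N1=(alive,v0) N1.N2=(alive,v0) | N0.N0=(alive,v0) N0.N1=(alive,v0) N0.N2=(alive,v0)
Op 4: N2 marks N1=alive -> (alive,v1)
Op 5: gossip N0<->N2 -> N0.N0=(alive,v0) N0.N1=(alive,v1) N0.N2=(alive,v0) | N2.N0=(alive,v0) N2.N1=(alive,v1) N2.N2=(alive,v0)
Op 6: gossip N2<->N0 -> N2.N0=(alive,v0) N2.N1=(alive,v1) N2.N2=(alive,v0) | N0.N0=(alive,v0) N0.N1=(alive,v1) N0.N2=(alive,v0)
Op 7: gossip N0<->N2 -> N0.N0=(alive,v0) N0.N1=(alive,v1) N0.N2=(alive,v0) | N2.N0=(alive,v0) N2.N1=(alive,v1) N2.N2=(alive,v0)
Op 8: N2 marks N0=alive -> (alive,v1)
Op 9: gossip N2<->N0 -> N2.N0=(alive,v1) N2.N1=(alive,v1) N2.N2=(alive,v0) | N0.N0=(alive,v1) N0.N1=(alive,v1) N0.N2=(alive,v0)
Op 10: gossip N0<->N2 -> N0.N0=(alive,v1) N0.N1=(alive,v1) N0.N2=(alive,v0) | N2.N0=(alive,v1) N2.N1=(alive,v1) N2.N2=(alive,v0)
Op 11: N0 marks N0=dead -> (dead,v2)

Answer: alive 1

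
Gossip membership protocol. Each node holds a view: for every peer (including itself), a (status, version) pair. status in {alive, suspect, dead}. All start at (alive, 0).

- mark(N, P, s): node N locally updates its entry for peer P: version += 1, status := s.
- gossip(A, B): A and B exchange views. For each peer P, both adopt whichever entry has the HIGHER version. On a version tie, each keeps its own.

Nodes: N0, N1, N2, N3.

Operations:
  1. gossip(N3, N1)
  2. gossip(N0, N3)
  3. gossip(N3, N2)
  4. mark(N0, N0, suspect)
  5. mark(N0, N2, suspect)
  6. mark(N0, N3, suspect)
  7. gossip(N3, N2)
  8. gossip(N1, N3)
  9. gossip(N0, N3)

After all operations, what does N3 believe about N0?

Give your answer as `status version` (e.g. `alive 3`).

Op 1: gossip N3<->N1 -> N3.N0=(alive,v0) N3.N1=(alive,v0) N3.N2=(alive,v0) N3.N3=(alive,v0) | N1.N0=(alive,v0) N1.N1=(alive,v0) N1.N2=(alive,v0) N1.N3=(alive,v0)
Op 2: gossip N0<->N3 -> N0.N0=(alive,v0) N0.N1=(alive,v0) N0.N2=(alive,v0) N0.N3=(alive,v0) | N3.N0=(alive,v0) N3.N1=(alive,v0) N3.N2=(alive,v0) N3.N3=(alive,v0)
Op 3: gossip N3<->N2 -> N3.N0=(alive,v0) N3.N1=(alive,v0) N3.N2=(alive,v0) N3.N3=(alive,v0) | N2.N0=(alive,v0) N2.N1=(alive,v0) N2.N2=(alive,v0) N2.N3=(alive,v0)
Op 4: N0 marks N0=suspect -> (suspect,v1)
Op 5: N0 marks N2=suspect -> (suspect,v1)
Op 6: N0 marks N3=suspect -> (suspect,v1)
Op 7: gossip N3<->N2 -> N3.N0=(alive,v0) N3.N1=(alive,v0) N3.N2=(alive,v0) N3.N3=(alive,v0) | N2.N0=(alive,v0) N2.N1=(alive,v0) N2.N2=(alive,v0) N2.N3=(alive,v0)
Op 8: gossip N1<->N3 -> N1.N0=(alive,v0) N1.N1=(alive,v0) N1.N2=(alive,v0) N1.N3=(alive,v0) | N3.N0=(alive,v0) N3.N1=(alive,v0) N3.N2=(alive,v0) N3.N3=(alive,v0)
Op 9: gossip N0<->N3 -> N0.N0=(suspect,v1) N0.N1=(alive,v0) N0.N2=(suspect,v1) N0.N3=(suspect,v1) | N3.N0=(suspect,v1) N3.N1=(alive,v0) N3.N2=(suspect,v1) N3.N3=(suspect,v1)

Answer: suspect 1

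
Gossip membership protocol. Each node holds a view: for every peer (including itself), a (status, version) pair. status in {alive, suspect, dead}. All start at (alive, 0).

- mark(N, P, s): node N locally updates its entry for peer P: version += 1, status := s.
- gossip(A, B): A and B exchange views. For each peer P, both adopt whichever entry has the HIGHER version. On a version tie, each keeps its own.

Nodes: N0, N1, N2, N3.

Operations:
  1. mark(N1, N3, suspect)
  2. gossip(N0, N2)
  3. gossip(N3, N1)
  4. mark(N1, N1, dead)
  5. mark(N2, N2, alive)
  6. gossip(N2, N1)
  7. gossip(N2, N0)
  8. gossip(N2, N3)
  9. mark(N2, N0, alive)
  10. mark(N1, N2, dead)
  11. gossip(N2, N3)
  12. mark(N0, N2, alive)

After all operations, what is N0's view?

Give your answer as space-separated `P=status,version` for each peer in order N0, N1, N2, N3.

Answer: N0=alive,0 N1=dead,1 N2=alive,2 N3=suspect,1

Derivation:
Op 1: N1 marks N3=suspect -> (suspect,v1)
Op 2: gossip N0<->N2 -> N0.N0=(alive,v0) N0.N1=(alive,v0) N0.N2=(alive,v0) N0.N3=(alive,v0) | N2.N0=(alive,v0) N2.N1=(alive,v0) N2.N2=(alive,v0) N2.N3=(alive,v0)
Op 3: gossip N3<->N1 -> N3.N0=(alive,v0) N3.N1=(alive,v0) N3.N2=(alive,v0) N3.N3=(suspect,v1) | N1.N0=(alive,v0) N1.N1=(alive,v0) N1.N2=(alive,v0) N1.N3=(suspect,v1)
Op 4: N1 marks N1=dead -> (dead,v1)
Op 5: N2 marks N2=alive -> (alive,v1)
Op 6: gossip N2<->N1 -> N2.N0=(alive,v0) N2.N1=(dead,v1) N2.N2=(alive,v1) N2.N3=(suspect,v1) | N1.N0=(alive,v0) N1.N1=(dead,v1) N1.N2=(alive,v1) N1.N3=(suspect,v1)
Op 7: gossip N2<->N0 -> N2.N0=(alive,v0) N2.N1=(dead,v1) N2.N2=(alive,v1) N2.N3=(suspect,v1) | N0.N0=(alive,v0) N0.N1=(dead,v1) N0.N2=(alive,v1) N0.N3=(suspect,v1)
Op 8: gossip N2<->N3 -> N2.N0=(alive,v0) N2.N1=(dead,v1) N2.N2=(alive,v1) N2.N3=(suspect,v1) | N3.N0=(alive,v0) N3.N1=(dead,v1) N3.N2=(alive,v1) N3.N3=(suspect,v1)
Op 9: N2 marks N0=alive -> (alive,v1)
Op 10: N1 marks N2=dead -> (dead,v2)
Op 11: gossip N2<->N3 -> N2.N0=(alive,v1) N2.N1=(dead,v1) N2.N2=(alive,v1) N2.N3=(suspect,v1) | N3.N0=(alive,v1) N3.N1=(dead,v1) N3.N2=(alive,v1) N3.N3=(suspect,v1)
Op 12: N0 marks N2=alive -> (alive,v2)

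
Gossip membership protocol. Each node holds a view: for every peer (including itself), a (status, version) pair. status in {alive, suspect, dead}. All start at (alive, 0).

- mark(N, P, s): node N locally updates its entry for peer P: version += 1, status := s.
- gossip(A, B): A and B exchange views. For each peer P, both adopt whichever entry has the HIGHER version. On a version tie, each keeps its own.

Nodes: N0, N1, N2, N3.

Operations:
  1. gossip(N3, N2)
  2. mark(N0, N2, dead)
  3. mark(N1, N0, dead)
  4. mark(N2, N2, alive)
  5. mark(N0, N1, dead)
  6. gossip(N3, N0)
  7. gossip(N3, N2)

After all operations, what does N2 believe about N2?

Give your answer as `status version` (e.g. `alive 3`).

Answer: alive 1

Derivation:
Op 1: gossip N3<->N2 -> N3.N0=(alive,v0) N3.N1=(alive,v0) N3.N2=(alive,v0) N3.N3=(alive,v0) | N2.N0=(alive,v0) N2.N1=(alive,v0) N2.N2=(alive,v0) N2.N3=(alive,v0)
Op 2: N0 marks N2=dead -> (dead,v1)
Op 3: N1 marks N0=dead -> (dead,v1)
Op 4: N2 marks N2=alive -> (alive,v1)
Op 5: N0 marks N1=dead -> (dead,v1)
Op 6: gossip N3<->N0 -> N3.N0=(alive,v0) N3.N1=(dead,v1) N3.N2=(dead,v1) N3.N3=(alive,v0) | N0.N0=(alive,v0) N0.N1=(dead,v1) N0.N2=(dead,v1) N0.N3=(alive,v0)
Op 7: gossip N3<->N2 -> N3.N0=(alive,v0) N3.N1=(dead,v1) N3.N2=(dead,v1) N3.N3=(alive,v0) | N2.N0=(alive,v0) N2.N1=(dead,v1) N2.N2=(alive,v1) N2.N3=(alive,v0)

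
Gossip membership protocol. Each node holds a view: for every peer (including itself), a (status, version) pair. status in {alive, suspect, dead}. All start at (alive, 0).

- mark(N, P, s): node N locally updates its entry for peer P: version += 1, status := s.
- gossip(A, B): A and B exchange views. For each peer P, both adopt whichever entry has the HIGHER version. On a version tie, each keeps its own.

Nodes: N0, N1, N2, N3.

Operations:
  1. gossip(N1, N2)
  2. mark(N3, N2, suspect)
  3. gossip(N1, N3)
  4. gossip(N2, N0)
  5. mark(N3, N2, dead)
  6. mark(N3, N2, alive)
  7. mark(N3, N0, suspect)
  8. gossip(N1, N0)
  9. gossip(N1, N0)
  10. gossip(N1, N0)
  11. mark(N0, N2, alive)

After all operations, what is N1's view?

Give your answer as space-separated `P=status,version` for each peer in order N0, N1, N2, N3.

Answer: N0=alive,0 N1=alive,0 N2=suspect,1 N3=alive,0

Derivation:
Op 1: gossip N1<->N2 -> N1.N0=(alive,v0) N1.N1=(alive,v0) N1.N2=(alive,v0) N1.N3=(alive,v0) | N2.N0=(alive,v0) N2.N1=(alive,v0) N2.N2=(alive,v0) N2.N3=(alive,v0)
Op 2: N3 marks N2=suspect -> (suspect,v1)
Op 3: gossip N1<->N3 -> N1.N0=(alive,v0) N1.N1=(alive,v0) N1.N2=(suspect,v1) N1.N3=(alive,v0) | N3.N0=(alive,v0) N3.N1=(alive,v0) N3.N2=(suspect,v1) N3.N3=(alive,v0)
Op 4: gossip N2<->N0 -> N2.N0=(alive,v0) N2.N1=(alive,v0) N2.N2=(alive,v0) N2.N3=(alive,v0) | N0.N0=(alive,v0) N0.N1=(alive,v0) N0.N2=(alive,v0) N0.N3=(alive,v0)
Op 5: N3 marks N2=dead -> (dead,v2)
Op 6: N3 marks N2=alive -> (alive,v3)
Op 7: N3 marks N0=suspect -> (suspect,v1)
Op 8: gossip N1<->N0 -> N1.N0=(alive,v0) N1.N1=(alive,v0) N1.N2=(suspect,v1) N1.N3=(alive,v0) | N0.N0=(alive,v0) N0.N1=(alive,v0) N0.N2=(suspect,v1) N0.N3=(alive,v0)
Op 9: gossip N1<->N0 -> N1.N0=(alive,v0) N1.N1=(alive,v0) N1.N2=(suspect,v1) N1.N3=(alive,v0) | N0.N0=(alive,v0) N0.N1=(alive,v0) N0.N2=(suspect,v1) N0.N3=(alive,v0)
Op 10: gossip N1<->N0 -> N1.N0=(alive,v0) N1.N1=(alive,v0) N1.N2=(suspect,v1) N1.N3=(alive,v0) | N0.N0=(alive,v0) N0.N1=(alive,v0) N0.N2=(suspect,v1) N0.N3=(alive,v0)
Op 11: N0 marks N2=alive -> (alive,v2)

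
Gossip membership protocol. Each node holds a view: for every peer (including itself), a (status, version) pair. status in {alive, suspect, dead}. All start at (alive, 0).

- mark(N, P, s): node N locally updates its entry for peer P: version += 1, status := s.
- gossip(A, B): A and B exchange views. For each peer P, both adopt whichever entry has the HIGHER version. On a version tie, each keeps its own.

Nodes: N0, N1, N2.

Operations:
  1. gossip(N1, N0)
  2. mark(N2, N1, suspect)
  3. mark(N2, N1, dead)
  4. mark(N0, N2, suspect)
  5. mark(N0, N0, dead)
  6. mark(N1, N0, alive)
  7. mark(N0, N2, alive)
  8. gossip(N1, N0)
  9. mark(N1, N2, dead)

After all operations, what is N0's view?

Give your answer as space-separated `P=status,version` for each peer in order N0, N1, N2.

Answer: N0=dead,1 N1=alive,0 N2=alive,2

Derivation:
Op 1: gossip N1<->N0 -> N1.N0=(alive,v0) N1.N1=(alive,v0) N1.N2=(alive,v0) | N0.N0=(alive,v0) N0.N1=(alive,v0) N0.N2=(alive,v0)
Op 2: N2 marks N1=suspect -> (suspect,v1)
Op 3: N2 marks N1=dead -> (dead,v2)
Op 4: N0 marks N2=suspect -> (suspect,v1)
Op 5: N0 marks N0=dead -> (dead,v1)
Op 6: N1 marks N0=alive -> (alive,v1)
Op 7: N0 marks N2=alive -> (alive,v2)
Op 8: gossip N1<->N0 -> N1.N0=(alive,v1) N1.N1=(alive,v0) N1.N2=(alive,v2) | N0.N0=(dead,v1) N0.N1=(alive,v0) N0.N2=(alive,v2)
Op 9: N1 marks N2=dead -> (dead,v3)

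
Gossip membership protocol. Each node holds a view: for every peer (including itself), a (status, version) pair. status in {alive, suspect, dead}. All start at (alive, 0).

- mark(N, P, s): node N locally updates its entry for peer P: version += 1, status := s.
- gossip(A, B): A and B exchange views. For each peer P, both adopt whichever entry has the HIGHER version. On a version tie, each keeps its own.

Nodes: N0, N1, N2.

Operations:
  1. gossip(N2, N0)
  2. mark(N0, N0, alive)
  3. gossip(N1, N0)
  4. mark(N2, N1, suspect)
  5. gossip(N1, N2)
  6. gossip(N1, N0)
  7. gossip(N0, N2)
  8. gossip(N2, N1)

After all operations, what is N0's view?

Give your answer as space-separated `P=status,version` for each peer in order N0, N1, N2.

Answer: N0=alive,1 N1=suspect,1 N2=alive,0

Derivation:
Op 1: gossip N2<->N0 -> N2.N0=(alive,v0) N2.N1=(alive,v0) N2.N2=(alive,v0) | N0.N0=(alive,v0) N0.N1=(alive,v0) N0.N2=(alive,v0)
Op 2: N0 marks N0=alive -> (alive,v1)
Op 3: gossip N1<->N0 -> N1.N0=(alive,v1) N1.N1=(alive,v0) N1.N2=(alive,v0) | N0.N0=(alive,v1) N0.N1=(alive,v0) N0.N2=(alive,v0)
Op 4: N2 marks N1=suspect -> (suspect,v1)
Op 5: gossip N1<->N2 -> N1.N0=(alive,v1) N1.N1=(suspect,v1) N1.N2=(alive,v0) | N2.N0=(alive,v1) N2.N1=(suspect,v1) N2.N2=(alive,v0)
Op 6: gossip N1<->N0 -> N1.N0=(alive,v1) N1.N1=(suspect,v1) N1.N2=(alive,v0) | N0.N0=(alive,v1) N0.N1=(suspect,v1) N0.N2=(alive,v0)
Op 7: gossip N0<->N2 -> N0.N0=(alive,v1) N0.N1=(suspect,v1) N0.N2=(alive,v0) | N2.N0=(alive,v1) N2.N1=(suspect,v1) N2.N2=(alive,v0)
Op 8: gossip N2<->N1 -> N2.N0=(alive,v1) N2.N1=(suspect,v1) N2.N2=(alive,v0) | N1.N0=(alive,v1) N1.N1=(suspect,v1) N1.N2=(alive,v0)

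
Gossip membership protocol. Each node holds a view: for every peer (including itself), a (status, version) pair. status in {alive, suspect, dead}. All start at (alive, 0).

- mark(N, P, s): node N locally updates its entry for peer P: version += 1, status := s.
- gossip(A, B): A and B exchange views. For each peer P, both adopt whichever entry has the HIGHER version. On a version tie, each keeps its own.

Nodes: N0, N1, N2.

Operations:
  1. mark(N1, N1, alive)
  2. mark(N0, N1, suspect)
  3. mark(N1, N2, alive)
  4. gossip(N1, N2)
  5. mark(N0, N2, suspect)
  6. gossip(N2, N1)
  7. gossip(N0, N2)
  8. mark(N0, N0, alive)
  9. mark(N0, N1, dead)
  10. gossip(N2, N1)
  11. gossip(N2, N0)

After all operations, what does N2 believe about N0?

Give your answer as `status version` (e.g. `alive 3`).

Op 1: N1 marks N1=alive -> (alive,v1)
Op 2: N0 marks N1=suspect -> (suspect,v1)
Op 3: N1 marks N2=alive -> (alive,v1)
Op 4: gossip N1<->N2 -> N1.N0=(alive,v0) N1.N1=(alive,v1) N1.N2=(alive,v1) | N2.N0=(alive,v0) N2.N1=(alive,v1) N2.N2=(alive,v1)
Op 5: N0 marks N2=suspect -> (suspect,v1)
Op 6: gossip N2<->N1 -> N2.N0=(alive,v0) N2.N1=(alive,v1) N2.N2=(alive,v1) | N1.N0=(alive,v0) N1.N1=(alive,v1) N1.N2=(alive,v1)
Op 7: gossip N0<->N2 -> N0.N0=(alive,v0) N0.N1=(suspect,v1) N0.N2=(suspect,v1) | N2.N0=(alive,v0) N2.N1=(alive,v1) N2.N2=(alive,v1)
Op 8: N0 marks N0=alive -> (alive,v1)
Op 9: N0 marks N1=dead -> (dead,v2)
Op 10: gossip N2<->N1 -> N2.N0=(alive,v0) N2.N1=(alive,v1) N2.N2=(alive,v1) | N1.N0=(alive,v0) N1.N1=(alive,v1) N1.N2=(alive,v1)
Op 11: gossip N2<->N0 -> N2.N0=(alive,v1) N2.N1=(dead,v2) N2.N2=(alive,v1) | N0.N0=(alive,v1) N0.N1=(dead,v2) N0.N2=(suspect,v1)

Answer: alive 1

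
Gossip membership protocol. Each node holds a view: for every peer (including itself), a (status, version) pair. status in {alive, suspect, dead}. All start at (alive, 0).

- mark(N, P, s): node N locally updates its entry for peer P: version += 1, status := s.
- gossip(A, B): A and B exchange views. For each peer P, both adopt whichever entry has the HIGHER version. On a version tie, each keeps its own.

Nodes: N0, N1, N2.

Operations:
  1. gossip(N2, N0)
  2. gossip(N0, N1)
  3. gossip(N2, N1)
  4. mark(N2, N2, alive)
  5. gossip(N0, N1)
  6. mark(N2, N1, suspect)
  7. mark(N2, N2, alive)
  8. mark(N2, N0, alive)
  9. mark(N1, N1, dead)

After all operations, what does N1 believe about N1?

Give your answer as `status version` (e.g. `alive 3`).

Op 1: gossip N2<->N0 -> N2.N0=(alive,v0) N2.N1=(alive,v0) N2.N2=(alive,v0) | N0.N0=(alive,v0) N0.N1=(alive,v0) N0.N2=(alive,v0)
Op 2: gossip N0<->N1 -> N0.N0=(alive,v0) N0.N1=(alive,v0) N0.N2=(alive,v0) | N1.N0=(alive,v0) N1.N1=(alive,v0) N1.N2=(alive,v0)
Op 3: gossip N2<->N1 -> N2.N0=(alive,v0) N2.N1=(alive,v0) N2.N2=(alive,v0) | N1.N0=(alive,v0) N1.N1=(alive,v0) N1.N2=(alive,v0)
Op 4: N2 marks N2=alive -> (alive,v1)
Op 5: gossip N0<->N1 -> N0.N0=(alive,v0) N0.N1=(alive,v0) N0.N2=(alive,v0) | N1.N0=(alive,v0) N1.N1=(alive,v0) N1.N2=(alive,v0)
Op 6: N2 marks N1=suspect -> (suspect,v1)
Op 7: N2 marks N2=alive -> (alive,v2)
Op 8: N2 marks N0=alive -> (alive,v1)
Op 9: N1 marks N1=dead -> (dead,v1)

Answer: dead 1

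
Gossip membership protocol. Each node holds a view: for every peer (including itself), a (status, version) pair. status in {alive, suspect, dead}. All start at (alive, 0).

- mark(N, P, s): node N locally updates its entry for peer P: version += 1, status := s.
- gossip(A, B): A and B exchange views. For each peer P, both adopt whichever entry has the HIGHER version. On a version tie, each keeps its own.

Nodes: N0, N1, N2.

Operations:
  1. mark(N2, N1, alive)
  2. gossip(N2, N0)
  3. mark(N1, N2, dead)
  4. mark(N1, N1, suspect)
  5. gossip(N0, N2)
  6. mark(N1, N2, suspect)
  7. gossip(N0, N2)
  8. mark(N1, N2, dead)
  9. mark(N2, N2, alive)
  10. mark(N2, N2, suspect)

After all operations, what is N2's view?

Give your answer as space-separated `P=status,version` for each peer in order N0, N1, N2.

Answer: N0=alive,0 N1=alive,1 N2=suspect,2

Derivation:
Op 1: N2 marks N1=alive -> (alive,v1)
Op 2: gossip N2<->N0 -> N2.N0=(alive,v0) N2.N1=(alive,v1) N2.N2=(alive,v0) | N0.N0=(alive,v0) N0.N1=(alive,v1) N0.N2=(alive,v0)
Op 3: N1 marks N2=dead -> (dead,v1)
Op 4: N1 marks N1=suspect -> (suspect,v1)
Op 5: gossip N0<->N2 -> N0.N0=(alive,v0) N0.N1=(alive,v1) N0.N2=(alive,v0) | N2.N0=(alive,v0) N2.N1=(alive,v1) N2.N2=(alive,v0)
Op 6: N1 marks N2=suspect -> (suspect,v2)
Op 7: gossip N0<->N2 -> N0.N0=(alive,v0) N0.N1=(alive,v1) N0.N2=(alive,v0) | N2.N0=(alive,v0) N2.N1=(alive,v1) N2.N2=(alive,v0)
Op 8: N1 marks N2=dead -> (dead,v3)
Op 9: N2 marks N2=alive -> (alive,v1)
Op 10: N2 marks N2=suspect -> (suspect,v2)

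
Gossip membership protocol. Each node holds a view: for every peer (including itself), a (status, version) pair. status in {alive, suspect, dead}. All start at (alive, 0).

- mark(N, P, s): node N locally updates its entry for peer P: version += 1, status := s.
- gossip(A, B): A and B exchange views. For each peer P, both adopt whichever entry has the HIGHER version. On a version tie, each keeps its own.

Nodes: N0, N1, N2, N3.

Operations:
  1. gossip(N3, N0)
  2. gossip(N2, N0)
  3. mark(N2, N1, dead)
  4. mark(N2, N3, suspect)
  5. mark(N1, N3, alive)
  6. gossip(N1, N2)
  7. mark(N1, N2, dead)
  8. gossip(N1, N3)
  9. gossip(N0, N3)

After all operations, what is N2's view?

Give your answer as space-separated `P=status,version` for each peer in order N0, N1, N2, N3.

Answer: N0=alive,0 N1=dead,1 N2=alive,0 N3=suspect,1

Derivation:
Op 1: gossip N3<->N0 -> N3.N0=(alive,v0) N3.N1=(alive,v0) N3.N2=(alive,v0) N3.N3=(alive,v0) | N0.N0=(alive,v0) N0.N1=(alive,v0) N0.N2=(alive,v0) N0.N3=(alive,v0)
Op 2: gossip N2<->N0 -> N2.N0=(alive,v0) N2.N1=(alive,v0) N2.N2=(alive,v0) N2.N3=(alive,v0) | N0.N0=(alive,v0) N0.N1=(alive,v0) N0.N2=(alive,v0) N0.N3=(alive,v0)
Op 3: N2 marks N1=dead -> (dead,v1)
Op 4: N2 marks N3=suspect -> (suspect,v1)
Op 5: N1 marks N3=alive -> (alive,v1)
Op 6: gossip N1<->N2 -> N1.N0=(alive,v0) N1.N1=(dead,v1) N1.N2=(alive,v0) N1.N3=(alive,v1) | N2.N0=(alive,v0) N2.N1=(dead,v1) N2.N2=(alive,v0) N2.N3=(suspect,v1)
Op 7: N1 marks N2=dead -> (dead,v1)
Op 8: gossip N1<->N3 -> N1.N0=(alive,v0) N1.N1=(dead,v1) N1.N2=(dead,v1) N1.N3=(alive,v1) | N3.N0=(alive,v0) N3.N1=(dead,v1) N3.N2=(dead,v1) N3.N3=(alive,v1)
Op 9: gossip N0<->N3 -> N0.N0=(alive,v0) N0.N1=(dead,v1) N0.N2=(dead,v1) N0.N3=(alive,v1) | N3.N0=(alive,v0) N3.N1=(dead,v1) N3.N2=(dead,v1) N3.N3=(alive,v1)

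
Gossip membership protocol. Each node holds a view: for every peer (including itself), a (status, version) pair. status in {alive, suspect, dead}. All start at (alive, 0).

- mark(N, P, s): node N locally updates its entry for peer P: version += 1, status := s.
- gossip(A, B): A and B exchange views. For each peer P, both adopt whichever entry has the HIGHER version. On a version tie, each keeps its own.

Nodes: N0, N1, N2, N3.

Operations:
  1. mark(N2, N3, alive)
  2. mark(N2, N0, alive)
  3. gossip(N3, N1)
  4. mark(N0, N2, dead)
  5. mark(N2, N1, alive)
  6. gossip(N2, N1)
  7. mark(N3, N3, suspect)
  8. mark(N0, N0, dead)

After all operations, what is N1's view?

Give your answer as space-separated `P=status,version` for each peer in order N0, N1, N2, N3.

Op 1: N2 marks N3=alive -> (alive,v1)
Op 2: N2 marks N0=alive -> (alive,v1)
Op 3: gossip N3<->N1 -> N3.N0=(alive,v0) N3.N1=(alive,v0) N3.N2=(alive,v0) N3.N3=(alive,v0) | N1.N0=(alive,v0) N1.N1=(alive,v0) N1.N2=(alive,v0) N1.N3=(alive,v0)
Op 4: N0 marks N2=dead -> (dead,v1)
Op 5: N2 marks N1=alive -> (alive,v1)
Op 6: gossip N2<->N1 -> N2.N0=(alive,v1) N2.N1=(alive,v1) N2.N2=(alive,v0) N2.N3=(alive,v1) | N1.N0=(alive,v1) N1.N1=(alive,v1) N1.N2=(alive,v0) N1.N3=(alive,v1)
Op 7: N3 marks N3=suspect -> (suspect,v1)
Op 8: N0 marks N0=dead -> (dead,v1)

Answer: N0=alive,1 N1=alive,1 N2=alive,0 N3=alive,1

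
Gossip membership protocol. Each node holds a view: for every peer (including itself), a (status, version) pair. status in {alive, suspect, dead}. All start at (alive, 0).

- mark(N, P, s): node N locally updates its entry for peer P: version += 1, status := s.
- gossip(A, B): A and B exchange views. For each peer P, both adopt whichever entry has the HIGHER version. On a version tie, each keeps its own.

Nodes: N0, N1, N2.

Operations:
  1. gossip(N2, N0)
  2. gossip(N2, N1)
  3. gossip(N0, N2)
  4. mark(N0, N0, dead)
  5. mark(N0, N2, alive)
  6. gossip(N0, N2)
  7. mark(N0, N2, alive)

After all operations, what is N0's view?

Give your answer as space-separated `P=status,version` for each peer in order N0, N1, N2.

Answer: N0=dead,1 N1=alive,0 N2=alive,2

Derivation:
Op 1: gossip N2<->N0 -> N2.N0=(alive,v0) N2.N1=(alive,v0) N2.N2=(alive,v0) | N0.N0=(alive,v0) N0.N1=(alive,v0) N0.N2=(alive,v0)
Op 2: gossip N2<->N1 -> N2.N0=(alive,v0) N2.N1=(alive,v0) N2.N2=(alive,v0) | N1.N0=(alive,v0) N1.N1=(alive,v0) N1.N2=(alive,v0)
Op 3: gossip N0<->N2 -> N0.N0=(alive,v0) N0.N1=(alive,v0) N0.N2=(alive,v0) | N2.N0=(alive,v0) N2.N1=(alive,v0) N2.N2=(alive,v0)
Op 4: N0 marks N0=dead -> (dead,v1)
Op 5: N0 marks N2=alive -> (alive,v1)
Op 6: gossip N0<->N2 -> N0.N0=(dead,v1) N0.N1=(alive,v0) N0.N2=(alive,v1) | N2.N0=(dead,v1) N2.N1=(alive,v0) N2.N2=(alive,v1)
Op 7: N0 marks N2=alive -> (alive,v2)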